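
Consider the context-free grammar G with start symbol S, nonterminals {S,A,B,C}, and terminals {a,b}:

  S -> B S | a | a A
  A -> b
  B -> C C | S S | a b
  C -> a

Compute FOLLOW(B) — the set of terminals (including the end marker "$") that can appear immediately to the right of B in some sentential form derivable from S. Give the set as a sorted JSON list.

Compute FIRST by fixpoint:
[1]
  A via A→b: +{b}
  B via B→a b: +{a}
  C via C→a: +{a}
  S via S→B S: +{a}
  FIRST(S)={a}  FIRST(A)={b}  FIRST(B)={a}  FIRST(C)={a}
[2] (stable)
  FIRST(S)={a}  FIRST(A)={b}  FIRST(B)={a}  FIRST(C)={a}

FOLLOW sets:
FOLLOW(S) := {$}
pass 1:
  B→C C: FOLLOW(C) ⊇ FIRST(C) = {a}; new: +{a}
  B→S S: FOLLOW(S) ⊇ FIRST(S) = {a}; new: +{a}
  S→B S: FOLLOW(B) ⊇ FIRST(S) = {a}; new: +{a}
  S→a A: FOLLOW(A) ⊇ FOLLOW(S) ⊇ {$,a}; new: +{$,a}
  S: {$,a}  A: {$,a}  B: {a}  C: {a}
pass 2: (stable)
  S: {$,a}  A: {$,a}  B: {a}  C: {a}

FOLLOW(B) = ["a"]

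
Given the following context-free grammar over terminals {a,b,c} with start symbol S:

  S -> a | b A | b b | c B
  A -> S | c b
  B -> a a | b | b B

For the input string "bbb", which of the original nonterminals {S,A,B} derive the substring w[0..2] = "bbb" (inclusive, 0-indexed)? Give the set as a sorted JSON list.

CNF form of G:
  S -> T0 A | T0 T0 | T1 B | a
  A -> T0 A | T0 T0 | T1 B | T1 T0 | a
  B -> T0 B | T2 T2 | b
  T0 -> b
  T1 -> c
  T2 -> a

CYK table (by increasing span), restricted to cells inside w[0..2]:
  [0..0]={B,T0}  "b"  orig:{B}
  [1..1]={B,T0}  "b"  orig:{B}
  [2..2]={B,T0}  "b"  orig:{B}
  [0..1]={A,B,S}  "bb"
  [1..2]={A,B,S}  "bb"
  [0..2]={A,B,S}  "bbb"

Original NTs in T[0,2] deriving "bbb": ["A", "B", "S"]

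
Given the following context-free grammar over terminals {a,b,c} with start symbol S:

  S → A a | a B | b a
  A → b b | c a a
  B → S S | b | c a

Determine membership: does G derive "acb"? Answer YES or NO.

CNF form of G:
  S -> A T2 | T0 T2 | T2 B
  A -> T0 T0 | T1 X3
  B -> S S | T1 T2 | b
  T0 -> b
  T1 -> c
  T2 -> a
  X3 -> T2 T2

Fill CYK table bottom-up:
  [0..0]={T2}  "a"  orig:{}
  [1..1]={T1}  "c"  orig:{}
  [2..2]={B,T0}  "b"  orig:{B}
  [0..1]=∅  "ac"
  [1..2]=∅  "cb"
  [0..2]=∅  "acb"

S ∉ T[0,2] ⇒ NO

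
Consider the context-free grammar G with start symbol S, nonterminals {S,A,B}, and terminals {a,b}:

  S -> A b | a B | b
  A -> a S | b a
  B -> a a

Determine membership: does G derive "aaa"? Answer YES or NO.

CNF form of G:
  S -> A T1 | T0 B | b
  A -> T0 S | T1 T0
  B -> T0 T0
  T0 -> a
  T1 -> b

Fill CYK table bottom-up:
  T[0,0] 'a' = {T0}  orig:{}
  T[1,1] 'a' = {T0}  orig:{}
  T[2,2] 'a' = {T0}  orig:{}
  T[0,1] 'aa' = {B}
  T[1,2] 'aa' = {B}
  T[0,2] 'aaa' = {S}

S ∈ T[0,2] ⇒ YES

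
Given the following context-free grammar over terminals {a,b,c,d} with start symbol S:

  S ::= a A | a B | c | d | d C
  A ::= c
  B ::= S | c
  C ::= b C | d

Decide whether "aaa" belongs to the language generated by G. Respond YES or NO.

Convert to CNF:
  S -> T0 A | T0 B | T1 C | c | d
  A -> c
  B -> T0 A | T0 B | T1 C | c | d
  C -> T2 C | d
  T0 -> a
  T1 -> d
  T2 -> b

CYK table (by increasing span):
  T[0,0] 'a' = {T0}  orig:{}
  T[1,1] 'a' = {T0}  orig:{}
  T[2,2] 'a' = {T0}  orig:{}
  T[0,1] 'aa' = ∅
  T[1,2] 'aa' = ∅
  T[0,2] 'aaa' = ∅

S ∉ T[0,2] ⇒ NO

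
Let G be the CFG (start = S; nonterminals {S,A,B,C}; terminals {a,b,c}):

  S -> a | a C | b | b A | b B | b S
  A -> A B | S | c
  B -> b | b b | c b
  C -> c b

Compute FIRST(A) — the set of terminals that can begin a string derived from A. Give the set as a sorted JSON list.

FIRST sets, iterate to fixpoint:
iter 1:
  A via A→c: +{c}
  B via B→b: +{b}
  B via B→c b: +{c}
  C via C→c b: +{c}
  S via S→a: +{a}
  S via S→b: +{b}
  FIRST(S)={a,b}  FIRST(A)={c}  FIRST(B)={b,c}  FIRST(C)={c}
iter 2:
  A via A→S: +{a,b}
  FIRST(S)={a,b}  FIRST(A)={a,b,c}  FIRST(B)={b,c}  FIRST(C)={c}
iter 3: (no change)
  FIRST(S)={a,b}  FIRST(A)={a,b,c}  FIRST(B)={b,c}  FIRST(C)={c}

FIRST(A) = ["a", "b", "c"]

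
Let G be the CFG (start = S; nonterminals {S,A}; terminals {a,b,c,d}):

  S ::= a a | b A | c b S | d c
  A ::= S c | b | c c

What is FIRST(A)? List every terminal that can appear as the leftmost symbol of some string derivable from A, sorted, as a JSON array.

Compute FIRST by fixpoint:
iter 1:
  A via A→b: +{b}
  A via A→c c: +{c}
  S via S→a a: +{a}
  S via S→b A: +{b}
  S via S→c b S: +{c}
  S via S→d c: +{d}
  FIRST(S)={a,b,c,d}  FIRST(A)={b,c}
iter 2:
  A via A→S c: +{a,d}
  FIRST(S)={a,b,c,d}  FIRST(A)={a,b,c,d}
iter 3: (stable)
  FIRST(S)={a,b,c,d}  FIRST(A)={a,b,c,d}

FIRST(A) = ["a", "b", "c", "d"]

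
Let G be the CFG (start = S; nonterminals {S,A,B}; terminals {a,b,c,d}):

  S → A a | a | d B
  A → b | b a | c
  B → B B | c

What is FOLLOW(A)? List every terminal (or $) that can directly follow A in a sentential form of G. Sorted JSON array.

Compute FIRST by fixpoint:
pass 1:
  A via A→b: +{b}
  A via A→c: +{c}
  B via B→c: +{c}
  S via S→A a: +{b,c}
  S via S→a: +{a}
  S via S→d B: +{d}
  S: {a,b,c,d}  A: {b,c}  B: {c}
pass 2: (no change)
  S: {a,b,c,d}  A: {b,c}  B: {c}

Compute FOLLOW by fixpoint:
initialize: $ ∈ FOLLOW(S)
[1]
  B→B B: FOLLOW(B) ⊇ FIRST(B) = {c}; new: +{c}
  S→A a: FOLLOW(A) ⊇ FIRST(a) = {a}; new: +{a}
  S→d B: FOLLOW(B) ⊇ FOLLOW(S) ⊇ {$}; new: +{$}
  FOLLOW(S)={$}  FOLLOW(A)={a}  FOLLOW(B)={$,c}
[2] done
  FOLLOW(S)={$}  FOLLOW(A)={a}  FOLLOW(B)={$,c}

FOLLOW(A) = ["a"]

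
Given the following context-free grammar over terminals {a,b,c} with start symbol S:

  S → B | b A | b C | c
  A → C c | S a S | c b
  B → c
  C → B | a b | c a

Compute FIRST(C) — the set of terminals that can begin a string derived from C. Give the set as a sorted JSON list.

FIRST sets, iterate to fixpoint:
[1]
  A via A→c b: +{c}
  B via B→c: +{c}
  C via C→B: +{c}
  C via C→a b: +{a}
  S via S→B: +{c}
  S via S→b A: +{b}
  FIRST(S)={b,c}  FIRST(A)={c}  FIRST(B)={c}  FIRST(C)={a,c}
[2]
  A via A→C c: +{a}
  A via A→S a S: +{b}
  FIRST(S)={b,c}  FIRST(A)={a,b,c}  FIRST(B)={c}  FIRST(C)={a,c}
[3] — fixpoint
  FIRST(S)={b,c}  FIRST(A)={a,b,c}  FIRST(B)={c}  FIRST(C)={a,c}

FIRST(C) = ["a", "c"]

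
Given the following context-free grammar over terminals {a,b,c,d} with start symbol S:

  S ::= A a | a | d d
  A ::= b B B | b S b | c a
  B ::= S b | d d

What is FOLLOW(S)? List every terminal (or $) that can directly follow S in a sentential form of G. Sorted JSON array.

FIRST iteration:
iter 1:
  A via A→b B B: +{b}
  A via A→c a: +{c}
  B via B→d d: +{d}
  S via S→A a: +{b,c}
  S via S→a: +{a}
  S via S→d d: +{d}
  FIRST(S)={a,b,c,d}  FIRST(A)={b,c}  FIRST(B)={d}
iter 2:
  B via B→S b: +{a,b,c}
  FIRST(S)={a,b,c,d}  FIRST(A)={b,c}  FIRST(B)={a,b,c,d}
iter 3: done
  FIRST(S)={a,b,c,d}  FIRST(A)={b,c}  FIRST(B)={a,b,c,d}

Compute FOLLOW by fixpoint:
initialize: $ ∈ FOLLOW(S)
[1]
  A→b B B: FOLLOW(B) ⊇ FIRST(B) = {a,b,c,d}; new: +{a,b,c,d}
  A→b S b: FOLLOW(S) ⊇ FIRST(b) = {b}; new: +{b}
  S→A a: FOLLOW(A) ⊇ FIRST(a) = {a}; new: +{a}
  FOLLOW(S)={$,b}  FOLLOW(A)={a}  FOLLOW(B)={a,b,c,d}
[2] done
  FOLLOW(S)={$,b}  FOLLOW(A)={a}  FOLLOW(B)={a,b,c,d}

FOLLOW(S) = ["$", "b"]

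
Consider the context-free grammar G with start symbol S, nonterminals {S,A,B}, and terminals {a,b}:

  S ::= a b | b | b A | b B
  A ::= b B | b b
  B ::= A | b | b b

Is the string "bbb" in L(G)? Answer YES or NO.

Convert to CNF:
  S -> T0 A | T0 B | T1 T0 | b
  A -> T0 B | T0 T0
  B -> T0 B | T0 T0 | b
  T0 -> b
  T1 -> a

Fill CYK table bottom-up:
  T[0,0] 'b' = {B,S,T0}  orig:{B,S}
  T[1,1] 'b' = {B,S,T0}  orig:{B,S}
  T[2,2] 'b' = {B,S,T0}  orig:{B,S}
  T[0,1] 'bb' = {A,B,S}
  T[1,2] 'bb' = {A,B,S}
  T[0,2] 'bbb' = {A,B,S}

S ∈ T[0,2] ⇒ YES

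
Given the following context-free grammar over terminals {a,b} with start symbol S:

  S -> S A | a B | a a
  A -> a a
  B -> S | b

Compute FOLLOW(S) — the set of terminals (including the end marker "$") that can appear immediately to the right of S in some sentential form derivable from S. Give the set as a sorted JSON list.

FIRST iteration:
round 1:
  A via A→a a: +{a}
  B via B→b: +{b}
  S via S→a B: +{a}
  FIRST(S)={a}  FIRST(A)={a}  FIRST(B)={b}
round 2:
  B via B→S: +{a}
  FIRST(S)={a}  FIRST(A)={a}  FIRST(B)={a,b}
round 3: done
  FIRST(S)={a}  FIRST(A)={a}  FIRST(B)={a,b}

FOLLOW sets:
seed FOLLOW(S) with $
pass 1:
  S→S A: FOLLOW(S) ⊇ FIRST(A) = {a}; new: +{a}
  S→S A: FOLLOW(A) ⊇ FOLLOW(S) ⊇ {$,a}; new: +{$,a}
  S→a B: FOLLOW(B) ⊇ FOLLOW(S) ⊇ {$,a}; new: +{$,a}
  FOLLOW(S)={$,a}  FOLLOW(A)={$,a}  FOLLOW(B)={$,a}
pass 2: (stable)
  FOLLOW(S)={$,a}  FOLLOW(A)={$,a}  FOLLOW(B)={$,a}

FOLLOW(S) = ["$", "a"]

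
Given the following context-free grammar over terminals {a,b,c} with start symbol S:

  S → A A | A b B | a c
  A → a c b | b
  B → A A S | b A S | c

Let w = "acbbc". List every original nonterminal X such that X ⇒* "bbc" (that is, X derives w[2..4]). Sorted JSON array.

CNF form of G:
  S -> A A | A X6 | T0 T1
  A -> T0 X3 | b
  B -> A X4 | T2 X5 | c
  T0 -> a
  T1 -> c
  T2 -> b
  X3 -> T1 T2
  X4 -> A S
  X5 -> A S
  X6 -> T2 B

CYK fill, restricted to cells inside w[2..4]:
  T[2,2] 'b' = {A,T2}  orig:{A}
  T[3,3] 'b' = {A,T2}  orig:{A}
  T[4,4] 'c' = {B,T1}  orig:{B}
  T[2,3] 'bb' = {S}
  T[3,4] 'bc' = {X6}  orig:{}
  T[2,4] 'bbc' = {S}

Original NTs in T[2,4] deriving "bbc": ["S"]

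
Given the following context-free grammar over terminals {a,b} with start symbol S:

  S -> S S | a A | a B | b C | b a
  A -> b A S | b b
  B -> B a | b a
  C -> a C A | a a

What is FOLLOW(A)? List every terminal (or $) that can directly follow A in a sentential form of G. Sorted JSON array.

FIRST sets, iterate to fixpoint:
[1]
  A via A→b A S: +{b}
  B via B→b a: +{b}
  C via C→a C A: +{a}
  S via S→a A: +{a}
  S via S→b C: +{b}
  FIRST[S]={a,b}  FIRST[A]={b}  FIRST[B]={b}  FIRST[C]={a}
[2] (no change)
  FIRST[S]={a,b}  FIRST[A]={b}  FIRST[B]={b}  FIRST[C]={a}

FOLLOW sets:
FOLLOW(S) := {$}
[1]
  A→b A S: FOLLOW(A) ⊇ FIRST(S) = {a,b}; new: +{a,b}
  A→b A S: FOLLOW(S) ⊇ FOLLOW(A) ⊇ {a,b}; new: +{a,b}
  B→B a: FOLLOW(B) ⊇ FIRST(a) = {a}; new: +{a}
  C→a C A: FOLLOW(C) ⊇ FIRST(A) = {b}; new: +{b}
  S→a A: FOLLOW(A) ⊇ FOLLOW(S) ⊇ {$,a,b}; new: +{$}
  S→a B: FOLLOW(B) ⊇ FOLLOW(S) ⊇ {$,a,b}; new: +{$,b}
  S→b C: FOLLOW(C) ⊇ FOLLOW(S) ⊇ {$,a,b}; new: +{$,a}
  S: {$,a,b}  A: {$,a,b}  B: {$,a,b}  C: {$,a,b}
[2] (stable)
  S: {$,a,b}  A: {$,a,b}  B: {$,a,b}  C: {$,a,b}

FOLLOW(A) = ["$", "a", "b"]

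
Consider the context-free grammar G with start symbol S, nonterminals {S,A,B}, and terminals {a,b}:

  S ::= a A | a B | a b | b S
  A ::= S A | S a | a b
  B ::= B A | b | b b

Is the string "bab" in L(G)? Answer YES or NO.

Convert to CNF:
  S -> T0 A | T0 B | T0 T1 | T1 S
  A -> S A | S T0 | T0 T1
  B -> B A | T1 T1 | b
  T0 -> a
  T1 -> b

CYK table (by increasing span):
  [0..0]={B,T1}  "b"  orig:{B}
  [1..1]={T0}  "a"  orig:{}
  [2..2]={B,T1}  "b"  orig:{B}
  [0..1]=∅  "ba"
  [1..2]={A,S}  "ab"
  [0..2]={B,S}  "bab"

S ∈ T[0,2] ⇒ YES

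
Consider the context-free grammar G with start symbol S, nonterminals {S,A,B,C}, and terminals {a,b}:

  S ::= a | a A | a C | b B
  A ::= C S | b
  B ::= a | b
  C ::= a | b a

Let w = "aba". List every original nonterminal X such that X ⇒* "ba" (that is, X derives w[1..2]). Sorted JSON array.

CNF form of G:
  S -> T0 B | T1 A | T1 C | a
  A -> C S | b
  B -> a | b
  C -> T0 T1 | a
  T0 -> b
  T1 -> a

Fill CYK table bottom-up (cells [i..j] with 1 ≤ i ≤ j ≤ 2 only):
  T[1,1] 'b' = {A,B,T0}  orig:{A,B}
  T[2,2] 'a' = {B,C,S,T1}  orig:{B,C,S}
  T[1,2] 'ba' = {C,S}

Original NTs in T[1,2] deriving "ba": ["C", "S"]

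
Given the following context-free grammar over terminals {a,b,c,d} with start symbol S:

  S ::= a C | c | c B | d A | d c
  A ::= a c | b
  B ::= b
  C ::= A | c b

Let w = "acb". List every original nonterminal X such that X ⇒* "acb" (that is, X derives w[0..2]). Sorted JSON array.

CNF form of G:
  S -> T0 C | T1 B | T3 A | T3 T1 | c
  A -> T0 T1 | b
  B -> b
  C -> T0 T1 | T1 T2 | b
  T0 -> a
  T1 -> c
  T2 -> b
  T3 -> d

CYK table (by increasing span) — only the sub-triangle for w[0..2]:
  T[0,0] 'a' = {T0}  orig:{}
  T[1,1] 'c' = {S,T1}  orig:{S}
  T[2,2] 'b' = {A,B,C,T2}  orig:{A,B,C}
  T[0,1] 'ac' = {A,C}
  T[1,2] 'cb' = {C,S}
  T[0,2] 'acb' = {S}

Original NTs in T[0,2] deriving "acb": ["S"]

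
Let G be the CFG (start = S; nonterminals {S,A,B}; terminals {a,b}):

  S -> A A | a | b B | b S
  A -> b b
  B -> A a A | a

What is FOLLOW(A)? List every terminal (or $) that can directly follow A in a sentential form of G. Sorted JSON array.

Compute FIRST by fixpoint:
round 1:
  A via A→b b: +{b}
  B via B→A a A: +{b}
  B via B→a: +{a}
  S via S→A A: +{b}
  S via S→a: +{a}
  FIRST(S)={a,b}  FIRST(A)={b}  FIRST(B)={a,b}
round 2: (stable)
  FIRST(S)={a,b}  FIRST(A)={b}  FIRST(B)={a,b}

FOLLOW sets:
initialize: $ ∈ FOLLOW(S)
iter 1:
  B→A a A: FOLLOW(A) ⊇ FIRST(a) = {a}; new: +{a}
  S→A A: FOLLOW(A) ⊇ FIRST(A) = {b}; new: +{b}
  S→A A: FOLLOW(A) ⊇ FOLLOW(S) ⊇ {$}; new: +{$}
  S→b B: FOLLOW(B) ⊇ FOLLOW(S) ⊇ {$}; new: +{$}
  S: {$}  A: {$,a,b}  B: {$}
iter 2: done
  S: {$}  A: {$,a,b}  B: {$}

FOLLOW(A) = ["$", "a", "b"]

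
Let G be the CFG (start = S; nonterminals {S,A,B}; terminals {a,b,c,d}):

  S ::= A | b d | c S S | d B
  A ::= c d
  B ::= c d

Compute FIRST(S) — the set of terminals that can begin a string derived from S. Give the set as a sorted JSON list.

FIRST iteration:
pass 1:
  A via A→c d: +{c}
  B via B→c d: +{c}
  S via S→A: +{c}
  S via S→b d: +{b}
  S via S→d B: +{d}
  FIRST[S]={b,c,d}  FIRST[A]={c}  FIRST[B]={c}
pass 2: (stable)
  FIRST[S]={b,c,d}  FIRST[A]={c}  FIRST[B]={c}

FIRST(S) = ["b", "c", "d"]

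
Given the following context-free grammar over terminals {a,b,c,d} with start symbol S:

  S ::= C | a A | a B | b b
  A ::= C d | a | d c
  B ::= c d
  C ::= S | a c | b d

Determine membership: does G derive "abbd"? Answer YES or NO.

Convert to CNF:
  S -> T2 A | T2 B | T2 T1 | T3 T0 | T3 T3
  A -> C T0 | T0 T1 | a
  B -> T1 T0
  C -> T2 A | T2 B | T2 T1 | T3 T0 | T3 T3
  T0 -> d
  T1 -> c
  T2 -> a
  T3 -> b

CYK table (by increasing span):
  T[0,0] 'a' = {A,T2}  orig:{A}
  T[1,1] 'b' = {T3}  orig:{}
  T[2,2] 'b' = {T3}  orig:{}
  T[3,3] 'd' = {T0}  orig:{}
  T[0,1] 'ab' = ∅
  T[1,2] 'bb' = {C,S}
  T[2,3] 'bd' = {C,S}
  T[0,2] 'abb' = ∅
  T[1,3] 'bbd' = {A}
  T[0,3] 'abbd' = {C,S}

S ∈ T[0,3] ⇒ YES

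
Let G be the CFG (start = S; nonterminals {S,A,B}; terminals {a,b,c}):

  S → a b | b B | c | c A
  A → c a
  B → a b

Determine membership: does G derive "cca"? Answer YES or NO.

CNF form of G:
  S -> T0 A | T1 T2 | T2 B | c
  A -> T0 T1
  B -> T1 T2
  T0 -> c
  T1 -> a
  T2 -> b

CYK table (by increasing span):
  T[0,0] 'c' = {S,T0}  orig:{S}
  T[1,1] 'c' = {S,T0}  orig:{S}
  T[2,2] 'a' = {T1}  orig:{}
  T[0,1] 'cc' = ∅
  T[1,2] 'ca' = {A}
  T[0,2] 'cca' = {S}

S ∈ T[0,2] ⇒ YES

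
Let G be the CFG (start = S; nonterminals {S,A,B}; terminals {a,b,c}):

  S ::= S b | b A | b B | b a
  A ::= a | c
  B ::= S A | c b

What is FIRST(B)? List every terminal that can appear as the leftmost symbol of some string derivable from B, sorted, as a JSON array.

Compute FIRST by fixpoint:
round 1:
  A via A→a: +{a}
  A via A→c: +{c}
  B via B→c b: +{c}
  S via S→b A: +{b}
  FIRST(S)={b}  FIRST(A)={a,c}  FIRST(B)={c}
round 2:
  B via B→S A: +{b}
  FIRST(S)={b}  FIRST(A)={a,c}  FIRST(B)={b,c}
round 3: (stable)
  FIRST(S)={b}  FIRST(A)={a,c}  FIRST(B)={b,c}

FIRST(B) = ["b", "c"]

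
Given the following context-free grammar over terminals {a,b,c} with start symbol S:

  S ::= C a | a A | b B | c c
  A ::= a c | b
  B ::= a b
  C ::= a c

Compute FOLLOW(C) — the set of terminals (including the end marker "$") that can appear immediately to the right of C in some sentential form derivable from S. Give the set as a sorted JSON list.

Compute FIRST by fixpoint:
round 1:
  A via A→a c: +{a}
  A via A→b: +{b}
  B via B→a b: +{a}
  C via C→a c: +{a}
  S via S→C a: +{a}
  S via S→b B: +{b}
  S via S→c c: +{c}
  FIRST(S)={a,b,c}  FIRST(A)={a,b}  FIRST(B)={a}  FIRST(C)={a}
round 2: (no change)
  FIRST(S)={a,b,c}  FIRST(A)={a,b}  FIRST(B)={a}  FIRST(C)={a}

Compute FOLLOW by fixpoint:
initialize: $ ∈ FOLLOW(S)
[1]
  S→C a: FOLLOW(C) ⊇ FIRST(a) = {a}; new: +{a}
  S→a A: FOLLOW(A) ⊇ FOLLOW(S) ⊇ {$}; new: +{$}
  S→b B: FOLLOW(B) ⊇ FOLLOW(S) ⊇ {$}; new: +{$}
  S: {$}  A: {$}  B: {$}  C: {a}
[2] — fixpoint
  S: {$}  A: {$}  B: {$}  C: {a}

FOLLOW(C) = ["a"]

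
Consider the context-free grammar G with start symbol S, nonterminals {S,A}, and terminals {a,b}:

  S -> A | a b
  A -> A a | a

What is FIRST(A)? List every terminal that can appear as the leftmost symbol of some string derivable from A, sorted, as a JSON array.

FIRST iteration:
[1]
  A via A→a: +{a}
  S via S→A: +{a}
  S: {a}  A: {a}
[2] (no change)
  S: {a}  A: {a}

FIRST(A) = ["a"]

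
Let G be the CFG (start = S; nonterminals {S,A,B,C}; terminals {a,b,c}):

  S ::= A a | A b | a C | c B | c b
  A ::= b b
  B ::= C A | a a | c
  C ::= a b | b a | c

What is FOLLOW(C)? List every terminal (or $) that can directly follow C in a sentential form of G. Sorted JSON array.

Compute FIRST by fixpoint:
[1]
  A via A→b b: +{b}
  B via B→a a: +{a}
  B via B→c: +{c}
  C via C→a b: +{a}
  C via C→b a: +{b}
  C via C→c: +{c}
  S via S→A a: +{b}
  S via S→a C: +{a}
  S via S→c B: +{c}
  S: {a,b,c}  A: {b}  B: {a,c}  C: {a,b,c}
[2]
  B via B→C A: +{b}
  S: {a,b,c}  A: {b}  B: {a,b,c}  C: {a,b,c}
[3] — fixpoint
  S: {a,b,c}  A: {b}  B: {a,b,c}  C: {a,b,c}

FOLLOW iteration:
seed FOLLOW(S) with $
iter 1:
  B→C A: FOLLOW(C) ⊇ FIRST(A) = {b}; new: +{b}
  S→A a: FOLLOW(A) ⊇ FIRST(a) = {a}; new: +{a}
  S→A b: FOLLOW(A) ⊇ FIRST(b) = {b}; new: +{b}
  S→a C: FOLLOW(C) ⊇ FOLLOW(S) ⊇ {$}; new: +{$}
  S→c B: FOLLOW(B) ⊇ FOLLOW(S) ⊇ {$}; new: +{$}
  FOLLOW(S)={$}  FOLLOW(A)={a,b}  FOLLOW(B)={$}  FOLLOW(C)={$,b}
iter 2:
  B→C A: FOLLOW(A) ⊇ FOLLOW(B) ⊇ {$}; new: +{$}
  FOLLOW(S)={$}  FOLLOW(A)={$,a,b}  FOLLOW(B)={$}  FOLLOW(C)={$,b}
iter 3: (no change)
  FOLLOW(S)={$}  FOLLOW(A)={$,a,b}  FOLLOW(B)={$}  FOLLOW(C)={$,b}

FOLLOW(C) = ["$", "b"]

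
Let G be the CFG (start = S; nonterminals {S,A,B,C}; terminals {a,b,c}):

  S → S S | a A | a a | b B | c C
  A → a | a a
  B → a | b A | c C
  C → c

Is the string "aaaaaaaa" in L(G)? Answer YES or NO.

CNF form of G:
  S -> S S | T0 A | T0 T0 | T1 B | T2 C
  A -> T0 T0 | a
  B -> T1 A | T2 C | a
  C -> c
  T0 -> a
  T1 -> b
  T2 -> c

CYK table (by increasing span):
  cell(0,0) a: {A,B,T0}  orig:{A,B}
  cell(1,1) a: {A,B,T0}  orig:{A,B}
  cell(2,2) a: {A,B,T0}  orig:{A,B}
  cell(3,3) a: {A,B,T0}  orig:{A,B}
  cell(4,4) a: {A,B,T0}  orig:{A,B}
  cell(5,5) a: {A,B,T0}  orig:{A,B}
  cell(6,6) a: {A,B,T0}  orig:{A,B}
  cell(7,7) a: {A,B,T0}  orig:{A,B}
  cell(0,1) aa: {A,S}
  cell(1,2) aa: {A,S}
  cell(2,3) aa: {A,S}
  cell(3,4) aa: {A,S}
  cell(4,5) aa: {A,S}
  cell(5,6) aa: {A,S}
  cell(6,7) aa: {A,S}
  cell(0,2) aaa: {S}
  cell(1,3) aaa: {S}
  cell(2,4) aaa: {S}
  cell(3,5) aaa: {S}
  cell(4,6) aaa: {S}
  cell(5,7) aaa: {S}
  cell(0,3) aaaa: {S}
  cell(1,4) aaaa: {S}
  cell(2,5) aaaa: {S}
  cell(3,6) aaaa: {S}
  cell(4,7) aaaa: {S}
  cell(0,4) aaaaa: {S}
  cell(1,5) aaaaa: {S}
  cell(2,6) aaaaa: {S}
  cell(3,7) aaaaa: {S}
  cell(0,5) aaaaaa: {S}
  cell(1,6) aaaaaa: {S}
  cell(2,7) aaaaaa: {S}
  cell(0,6) aaaaaaa: {S}
  cell(1,7) aaaaaaa: {S}
  cell(0,7) aaaaaaaa: {S}

S ∈ T[0,7] ⇒ YES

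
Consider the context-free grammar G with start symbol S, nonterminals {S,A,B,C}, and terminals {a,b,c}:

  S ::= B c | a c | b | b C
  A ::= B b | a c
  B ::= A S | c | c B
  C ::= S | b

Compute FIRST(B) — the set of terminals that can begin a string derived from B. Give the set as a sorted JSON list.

Compute FIRST by fixpoint:
pass 1:
  A via A→a c: +{a}
  B via B→A S: +{a}
  B via B→c: +{c}
  C via C→b: +{b}
  S via S→B c: +{a,c}
  S via S→b: +{b}
  FIRST(S)={a,b,c}  FIRST(A)={a}  FIRST(B)={a,c}  FIRST(C)={b}
pass 2:
  A via A→B b: +{c}
  C via C→S: +{a,c}
  FIRST(S)={a,b,c}  FIRST(A)={a,c}  FIRST(B)={a,c}  FIRST(C)={a,b,c}
pass 3: (stable)
  FIRST(S)={a,b,c}  FIRST(A)={a,c}  FIRST(B)={a,c}  FIRST(C)={a,b,c}

FIRST(B) = ["a", "c"]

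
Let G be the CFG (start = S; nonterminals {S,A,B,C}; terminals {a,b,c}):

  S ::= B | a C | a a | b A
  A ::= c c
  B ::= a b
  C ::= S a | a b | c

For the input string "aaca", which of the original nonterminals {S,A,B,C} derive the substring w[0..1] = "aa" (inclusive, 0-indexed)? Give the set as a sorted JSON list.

Convert to CNF:
  S -> T1 C | T1 T1 | T1 T2 | T2 A
  A -> T0 T0
  B -> T1 T2
  C -> S T1 | T1 T2 | c
  T0 -> c
  T1 -> a
  T2 -> b

CYK fill, restricted to cells inside w[0..1]:
  cell(0,0) a: {T1}  orig:{}
  cell(1,1) a: {T1}  orig:{}
  cell(0,1) aa: {S}

Original NTs in T[0,1] deriving "aa": ["S"]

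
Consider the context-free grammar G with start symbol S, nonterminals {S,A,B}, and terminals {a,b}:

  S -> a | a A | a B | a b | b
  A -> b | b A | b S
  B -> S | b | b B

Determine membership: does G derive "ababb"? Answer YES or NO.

CNF form of G:
  S -> T1 A | T1 B | T1 T0 | a | b
  A -> T0 A | T0 S | b
  B -> T0 B | T1 A | T1 B | T1 T0 | a | b
  T0 -> b
  T1 -> a

Fill CYK table bottom-up:
  [0..0]={B,S,T1}  "a"  orig:{B,S}
  [1..1]={A,B,S,T0}  "b"  orig:{A,B,S}
  [2..2]={B,S,T1}  "a"  orig:{B,S}
  [3..3]={A,B,S,T0}  "b"  orig:{A,B,S}
  [4..4]={A,B,S,T0}  "b"  orig:{A,B,S}
  [0..1]={B,S}  "ab"
  [1..2]={A,B}  "ba"
  [2..3]={B,S}  "ab"
  [3..4]={A,B}  "bb"
  [0..2]={B,S}  "aba"
  [1..3]={A,B}  "bab"
  [2..4]={B,S}  "abb"
  [0..3]={B,S}  "abab"
  [1..4]={A,B}  "babb"
  [0..4]={B,S}  "ababb"

S ∈ T[0,4] ⇒ YES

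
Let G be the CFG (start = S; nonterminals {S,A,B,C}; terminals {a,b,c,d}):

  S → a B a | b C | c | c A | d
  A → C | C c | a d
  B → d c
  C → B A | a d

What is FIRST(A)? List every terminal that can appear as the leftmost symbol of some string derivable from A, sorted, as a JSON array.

Compute FIRST by fixpoint:
iter 1:
  A via A→a d: +{a}
  B via B→d c: +{d}
  C via C→B A: +{d}
  C via C→a d: +{a}
  S via S→a B a: +{a}
  S via S→b C: +{b}
  S via S→c: +{c}
  S via S→d: +{d}
  S: {a,b,c,d}  A: {a}  B: {d}  C: {a,d}
iter 2:
  A via A→C: +{d}
  S: {a,b,c,d}  A: {a,d}  B: {d}  C: {a,d}
iter 3: (no change)
  S: {a,b,c,d}  A: {a,d}  B: {d}  C: {a,d}

FIRST(A) = ["a", "d"]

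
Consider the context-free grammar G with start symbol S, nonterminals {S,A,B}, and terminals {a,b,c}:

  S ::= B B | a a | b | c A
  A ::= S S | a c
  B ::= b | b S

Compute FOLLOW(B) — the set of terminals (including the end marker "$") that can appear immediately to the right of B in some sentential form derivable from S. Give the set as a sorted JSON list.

Compute FIRST by fixpoint:
round 1:
  A via A→a c: +{a}
  B via B→b: +{b}
  S via S→B B: +{b}
  S via S→a a: +{a}
  S via S→c A: +{c}
  S: {a,b,c}  A: {a}  B: {b}
round 2:
  A via A→S S: +{b,c}
  S: {a,b,c}  A: {a,b,c}  B: {b}
round 3: — fixpoint
  S: {a,b,c}  A: {a,b,c}  B: {b}

FOLLOW sets:
FOLLOW(S) := {$}
round 1:
  A→S S: FOLLOW(S) ⊇ FIRST(S) = {a,b,c}; new: +{a,b,c}
  S→B B: FOLLOW(B) ⊇ FIRST(B) = {b}; new: +{b}
  S→B B: FOLLOW(B) ⊇ FOLLOW(S) ⊇ {$,a,b,c}; new: +{$,a,c}
  S→c A: FOLLOW(A) ⊇ FOLLOW(S) ⊇ {$,a,b,c}; new: +{$,a,b,c}
  FOLLOW(S)={$,a,b,c}  FOLLOW(A)={$,a,b,c}  FOLLOW(B)={$,a,b,c}
round 2: (stable)
  FOLLOW(S)={$,a,b,c}  FOLLOW(A)={$,a,b,c}  FOLLOW(B)={$,a,b,c}

FOLLOW(B) = ["$", "a", "b", "c"]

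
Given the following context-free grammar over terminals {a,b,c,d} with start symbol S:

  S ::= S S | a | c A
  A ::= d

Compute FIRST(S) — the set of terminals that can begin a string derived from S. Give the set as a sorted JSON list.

Compute FIRST by fixpoint:
iter 1:
  A via A→d: +{d}
  S via S→a: +{a}
  S via S→c A: +{c}
  S: {a,c}  A: {d}
iter 2: (no change)
  S: {a,c}  A: {d}

FIRST(S) = ["a", "c"]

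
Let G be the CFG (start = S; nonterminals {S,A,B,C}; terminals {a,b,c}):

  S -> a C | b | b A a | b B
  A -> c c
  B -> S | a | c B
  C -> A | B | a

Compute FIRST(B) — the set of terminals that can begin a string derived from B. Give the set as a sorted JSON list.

FIRST sets, iterate to fixpoint:
round 1:
  A via A→c c: +{c}
  B via B→a: +{a}
  B via B→c B: +{c}
  C via C→A: +{c}
  C via C→B: +{a}
  S via S→a C: +{a}
  S via S→b: +{b}
  FIRST[S]={a,b}  FIRST[A]={c}  FIRST[B]={a,c}  FIRST[C]={a,c}
round 2:
  B via B→S: +{b}
  C via C→B: +{b}
  FIRST[S]={a,b}  FIRST[A]={c}  FIRST[B]={a,b,c}  FIRST[C]={a,b,c}
round 3: done
  FIRST[S]={a,b}  FIRST[A]={c}  FIRST[B]={a,b,c}  FIRST[C]={a,b,c}

FIRST(B) = ["a", "b", "c"]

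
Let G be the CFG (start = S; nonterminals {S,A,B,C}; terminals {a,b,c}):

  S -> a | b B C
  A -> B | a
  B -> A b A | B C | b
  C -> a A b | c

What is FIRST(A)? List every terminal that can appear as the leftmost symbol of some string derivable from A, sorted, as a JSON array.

Compute FIRST by fixpoint:
round 1:
  A via A→a: +{a}
  B via B→A b A: +{a}
  B via B→b: +{b}
  C via C→a A b: +{a}
  C via C→c: +{c}
  S via S→a: +{a}
  S via S→b B C: +{b}
  FIRST(S)={a,b}  FIRST(A)={a}  FIRST(B)={a,b}  FIRST(C)={a,c}
round 2:
  A via A→B: +{b}
  FIRST(S)={a,b}  FIRST(A)={a,b}  FIRST(B)={a,b}  FIRST(C)={a,c}
round 3: — fixpoint
  FIRST(S)={a,b}  FIRST(A)={a,b}  FIRST(B)={a,b}  FIRST(C)={a,c}

FIRST(A) = ["a", "b"]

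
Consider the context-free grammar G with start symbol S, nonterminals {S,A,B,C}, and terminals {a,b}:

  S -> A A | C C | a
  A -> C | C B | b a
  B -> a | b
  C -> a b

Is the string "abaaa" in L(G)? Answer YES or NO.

CNF form of G:
  S -> A A | C C | a
  A -> C B | T0 T1 | T1 T0
  B -> a | b
  C -> T0 T1
  T0 -> a
  T1 -> b

CYK table (by increasing span):
  cell(0,0) a: {B,S,T0}  orig:{B,S}
  cell(1,1) b: {B,T1}  orig:{B}
  cell(2,2) a: {B,S,T0}  orig:{B,S}
  cell(3,3) a: {B,S,T0}  orig:{B,S}
  cell(4,4) a: {B,S,T0}  orig:{B,S}
  cell(0,1) ab: {A,C}
  cell(1,2) ba: {A}
  cell(2,3) aa: ∅
  cell(3,4) aa: ∅
  cell(0,2) aba: {A}
  cell(1,3) baa: ∅
  cell(2,4) aaa: ∅
  cell(0,3) abaa: ∅
  cell(1,4) baaa: ∅
  cell(0,4) abaaa: ∅

S ∉ T[0,4] ⇒ NO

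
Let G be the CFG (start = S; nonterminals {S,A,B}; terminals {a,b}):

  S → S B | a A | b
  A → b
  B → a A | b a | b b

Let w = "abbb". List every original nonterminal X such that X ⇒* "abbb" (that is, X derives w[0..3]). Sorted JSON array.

CNF form of G:
  S -> S B | T0 A | b
  A -> b
  B -> T0 A | T1 T0 | T1 T1
  T0 -> a
  T1 -> b

CYK table (by increasing span), restricted to cells inside w[0..3]:
  [0..0]={T0}  "a"  orig:{}
  [1..1]={A,S,T1}  "b"  orig:{A,S}
  [2..2]={A,S,T1}  "b"  orig:{A,S}
  [3..3]={A,S,T1}  "b"  orig:{A,S}
  [0..1]={B,S}  "ab"
  [1..2]={B}  "bb"
  [2..3]={B}  "bb"
  [0..2]=∅  "abb"
  [1..3]={S}  "bbb"
  [0..3]={S}  "abbb"

Original NTs in T[0,3] deriving "abbb": ["S"]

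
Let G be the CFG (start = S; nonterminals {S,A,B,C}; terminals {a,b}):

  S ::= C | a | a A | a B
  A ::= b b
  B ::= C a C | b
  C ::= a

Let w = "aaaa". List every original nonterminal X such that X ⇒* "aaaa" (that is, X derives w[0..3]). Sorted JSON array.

CNF form of G:
  S -> T1 A | T1 B | a
  A -> T0 T0
  B -> C X2 | b
  C -> a
  T0 -> b
  T1 -> a
  X2 -> T1 C

Fill CYK table bottom-up, restricted to cells inside w[0..3]:
  [0..0]={C,S,T1}  "a"  orig:{C,S}
  [1..1]={C,S,T1}  "a"  orig:{C,S}
  [2..2]={C,S,T1}  "a"  orig:{C,S}
  [3..3]={C,S,T1}  "a"  orig:{C,S}
  [0..1]={X2}  "aa"  orig:{}
  [1..2]={X2}  "aa"  orig:{}
  [2..3]={X2}  "aa"  orig:{}
  [0..2]={B}  "aaa"
  [1..3]={B}  "aaa"
  [0..3]={S}  "aaaa"

Original NTs in T[0,3] deriving "aaaa": ["S"]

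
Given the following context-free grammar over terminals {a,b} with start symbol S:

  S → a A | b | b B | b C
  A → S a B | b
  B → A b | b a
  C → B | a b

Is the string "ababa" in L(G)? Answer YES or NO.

CNF form of G:
  S -> T0 A | T1 B | T1 C | b
  A -> S X2 | b
  B -> A T1 | T1 T0
  C -> A T1 | T0 T1 | T1 T0
  T0 -> a
  T1 -> b
  X2 -> T0 B

CYK fill:
  [0..0]={T0}  "a"  orig:{}
  [1..1]={A,S,T1}  "b"  orig:{A,S}
  [2..2]={T0}  "a"  orig:{}
  [3..3]={A,S,T1}  "b"  orig:{A,S}
  [4..4]={T0}  "a"  orig:{}
  [0..1]={C,S}  "ab"
  [1..2]={B,C}  "ba"
  [2..3]={C,S}  "ab"
  [3..4]={B,C}  "ba"
  [0..2]={X2}  "aba"  orig:{}
  [1..3]={S}  "bab"
  [2..4]={X2}  "aba"  orig:{}
  [0..3]=∅  "abab"
  [1..4]={A}  "baba"
  [0..4]={A,S}  "ababa"

S ∈ T[0,4] ⇒ YES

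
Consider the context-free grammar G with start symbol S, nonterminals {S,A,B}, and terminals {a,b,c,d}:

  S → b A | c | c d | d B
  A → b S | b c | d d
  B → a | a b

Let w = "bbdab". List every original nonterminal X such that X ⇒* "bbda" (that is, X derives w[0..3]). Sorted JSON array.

CNF form of G:
  S -> T0 A | T1 T2 | T2 B | c
  A -> T0 S | T0 T1 | T2 T2
  B -> T3 T0 | a
  T0 -> b
  T1 -> c
  T2 -> d
  T3 -> a

CYK fill — only the sub-triangle for w[0..3]:
  [0..0]={T0}  "b"  orig:{}
  [1..1]={T0}  "b"  orig:{}
  [2..2]={T2}  "d"  orig:{}
  [3..3]={B,T3}  "a"  orig:{B}
  [0..1]=∅  "bb"
  [1..2]=∅  "bd"
  [2..3]={S}  "da"
  [0..2]=∅  "bbd"
  [1..3]={A}  "bda"
  [0..3]={S}  "bbda"

Original NTs in T[0,3] deriving "bbda": ["S"]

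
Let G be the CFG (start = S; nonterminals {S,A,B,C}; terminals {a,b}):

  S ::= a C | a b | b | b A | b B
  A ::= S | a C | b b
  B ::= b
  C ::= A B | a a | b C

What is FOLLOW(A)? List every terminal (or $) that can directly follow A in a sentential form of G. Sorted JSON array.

FIRST iteration:
pass 1:
  A via A→a C: +{a}
  A via A→b b: +{b}
  B via B→b: +{b}
  C via C→A B: +{a,b}
  S via S→a C: +{a}
  S via S→b: +{b}
  FIRST(S)={a,b}  FIRST(A)={a,b}  FIRST(B)={b}  FIRST(C)={a,b}
pass 2: done
  FIRST(S)={a,b}  FIRST(A)={a,b}  FIRST(B)={b}  FIRST(C)={a,b}

FOLLOW sets:
seed FOLLOW(S) with $
iter 1:
  C→A B: FOLLOW(A) ⊇ FIRST(B) = {b}; new: +{b}
  S→a C: FOLLOW(C) ⊇ FOLLOW(S) ⊇ {$}; new: +{$}
  S→b A: FOLLOW(A) ⊇ FOLLOW(S) ⊇ {$}; new: +{$}
  S→b B: FOLLOW(B) ⊇ FOLLOW(S) ⊇ {$}; new: +{$}
  FOLLOW(S)={$}  FOLLOW(A)={$,b}  FOLLOW(B)={$}  FOLLOW(C)={$}
iter 2:
  A→S: FOLLOW(S) ⊇ FOLLOW(A) ⊇ {$,b}; new: +{b}
  A→a C: FOLLOW(C) ⊇ FOLLOW(A) ⊇ {$,b}; new: +{b}
  C→A B: FOLLOW(B) ⊇ FOLLOW(C) ⊇ {$,b}; new: +{b}
  FOLLOW(S)={$,b}  FOLLOW(A)={$,b}  FOLLOW(B)={$,b}  FOLLOW(C)={$,b}
iter 3: done
  FOLLOW(S)={$,b}  FOLLOW(A)={$,b}  FOLLOW(B)={$,b}  FOLLOW(C)={$,b}

FOLLOW(A) = ["$", "b"]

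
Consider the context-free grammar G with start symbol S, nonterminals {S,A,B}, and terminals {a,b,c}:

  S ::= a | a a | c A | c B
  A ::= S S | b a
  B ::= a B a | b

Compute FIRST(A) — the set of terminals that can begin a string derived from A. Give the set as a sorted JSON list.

FIRST iteration:
pass 1:
  A via A→b a: +{b}
  B via B→a B a: +{a}
  B via B→b: +{b}
  S via S→a: +{a}
  S via S→c A: +{c}
  FIRST[S]={a,c}  FIRST[A]={b}  FIRST[B]={a,b}
pass 2:
  A via A→S S: +{a,c}
  FIRST[S]={a,c}  FIRST[A]={a,b,c}  FIRST[B]={a,b}
pass 3: (stable)
  FIRST[S]={a,c}  FIRST[A]={a,b,c}  FIRST[B]={a,b}

FIRST(A) = ["a", "b", "c"]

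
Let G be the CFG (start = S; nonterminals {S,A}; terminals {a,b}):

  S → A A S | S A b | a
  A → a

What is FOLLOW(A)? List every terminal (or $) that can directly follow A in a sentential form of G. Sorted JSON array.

FIRST iteration:
iter 1:
  A via A→a: +{a}
  S via S→A A S: +{a}
  FIRST(S)={a}  FIRST(A)={a}
iter 2: (stable)
  FIRST(S)={a}  FIRST(A)={a}

FOLLOW sets:
seed FOLLOW(S) with $
iter 1:
  S→A A S: FOLLOW(A) ⊇ FIRST(A) = {a}; new: +{a}
  S→S A b: FOLLOW(S) ⊇ FIRST(A) = {a}; new: +{a}
  S→S A b: FOLLOW(A) ⊇ FIRST(b) = {b}; new: +{b}
  FOLLOW(S)={$,a}  FOLLOW(A)={a,b}
iter 2: (no change)
  FOLLOW(S)={$,a}  FOLLOW(A)={a,b}

FOLLOW(A) = ["a", "b"]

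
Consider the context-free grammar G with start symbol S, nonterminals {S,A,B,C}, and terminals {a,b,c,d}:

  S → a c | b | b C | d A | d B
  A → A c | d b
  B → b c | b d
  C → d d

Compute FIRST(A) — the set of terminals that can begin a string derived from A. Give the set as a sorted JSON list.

FIRST iteration:
round 1:
  A via A→d b: +{d}
  B via B→b c: +{b}
  C via C→d d: +{d}
  S via S→a c: +{a}
  S via S→b: +{b}
  S via S→d A: +{d}
  S: {a,b,d}  A: {d}  B: {b}  C: {d}
round 2: (stable)
  S: {a,b,d}  A: {d}  B: {b}  C: {d}

FIRST(A) = ["d"]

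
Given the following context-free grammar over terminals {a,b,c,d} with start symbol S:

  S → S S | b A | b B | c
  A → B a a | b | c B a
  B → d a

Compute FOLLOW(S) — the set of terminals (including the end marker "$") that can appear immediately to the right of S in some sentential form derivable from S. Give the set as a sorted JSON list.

FIRST iteration:
[1]
  A via A→b: +{b}
  A via A→c B a: +{c}
  B via B→d a: +{d}
  S via S→b A: +{b}
  S via S→c: +{c}
  S: {b,c}  A: {b,c}  B: {d}
[2]
  A via A→B a a: +{d}
  S: {b,c}  A: {b,c,d}  B: {d}
[3] — fixpoint
  S: {b,c}  A: {b,c,d}  B: {d}

Compute FOLLOW by fixpoint:
initialize: $ ∈ FOLLOW(S)
iter 1:
  A→B a a: FOLLOW(B) ⊇ FIRST(a) = {a}; new: +{a}
  S→S S: FOLLOW(S) ⊇ FIRST(S) = {b,c}; new: +{b,c}
  S→b A: FOLLOW(A) ⊇ FOLLOW(S) ⊇ {$,b,c}; new: +{$,b,c}
  S→b B: FOLLOW(B) ⊇ FOLLOW(S) ⊇ {$,b,c}; new: +{$,b,c}
  FOLLOW(S)={$,b,c}  FOLLOW(A)={$,b,c}  FOLLOW(B)={$,a,b,c}
iter 2: — fixpoint
  FOLLOW(S)={$,b,c}  FOLLOW(A)={$,b,c}  FOLLOW(B)={$,a,b,c}

FOLLOW(S) = ["$", "b", "c"]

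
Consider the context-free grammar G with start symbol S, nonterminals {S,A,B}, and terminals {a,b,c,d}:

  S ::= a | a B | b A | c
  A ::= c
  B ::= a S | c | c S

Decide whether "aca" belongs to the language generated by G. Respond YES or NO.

Convert to CNF:
  S -> T0 B | T2 A | a | c
  A -> c
  B -> T0 S | T1 S | c
  T0 -> a
  T1 -> c
  T2 -> b

Fill CYK table bottom-up:
  cell(0,0) a: {S,T0}  orig:{S}
  cell(1,1) c: {A,B,S,T1}  orig:{A,B,S}
  cell(2,2) a: {S,T0}  orig:{S}
  cell(0,1) ac: {B,S}
  cell(1,2) ca: {B}
  cell(0,2) aca: {S}

S ∈ T[0,2] ⇒ YES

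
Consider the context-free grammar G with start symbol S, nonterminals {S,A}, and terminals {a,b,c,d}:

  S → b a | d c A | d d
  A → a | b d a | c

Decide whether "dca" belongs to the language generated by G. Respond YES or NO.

CNF form of G:
  S -> T0 T2 | T1 T1 | T1 X5
  A -> T0 X4 | a | c
  T0 -> b
  T1 -> d
  T2 -> a
  T3 -> c
  X4 -> T1 T2
  X5 -> T3 A

CYK table (by increasing span):
  cell(0,0) d: {T1}  orig:{}
  cell(1,1) c: {A,T3}  orig:{A}
  cell(2,2) a: {A,T2}  orig:{A}
  cell(0,1) dc: ∅
  cell(1,2) ca: {X5}  orig:{}
  cell(0,2) dca: {S}

S ∈ T[0,2] ⇒ YES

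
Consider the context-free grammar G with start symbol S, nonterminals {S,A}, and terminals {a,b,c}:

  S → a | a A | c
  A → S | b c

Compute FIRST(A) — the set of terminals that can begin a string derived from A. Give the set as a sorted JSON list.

FIRST sets, iterate to fixpoint:
pass 1:
  A via A→b c: +{b}
  S via S→a: +{a}
  S via S→c: +{c}
  FIRST(S)={a,c}  FIRST(A)={b}
pass 2:
  A via A→S: +{a,c}
  FIRST(S)={a,c}  FIRST(A)={a,b,c}
pass 3: — fixpoint
  FIRST(S)={a,c}  FIRST(A)={a,b,c}

FIRST(A) = ["a", "b", "c"]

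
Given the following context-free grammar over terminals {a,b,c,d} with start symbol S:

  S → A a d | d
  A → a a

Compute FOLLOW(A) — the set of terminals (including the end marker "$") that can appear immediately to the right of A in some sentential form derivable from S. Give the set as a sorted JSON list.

FIRST sets, iterate to fixpoint:
[1]
  A via A→a a: +{a}
  S via S→A a d: +{a}
  S via S→d: +{d}
  S: {a,d}  A: {a}
[2] — fixpoint
  S: {a,d}  A: {a}

FOLLOW sets:
FOLLOW(S) := {$}
[1]
  S→A a d: FOLLOW(A) ⊇ FIRST(a) = {a}; new: +{a}
  FOLLOW[S]={$}  FOLLOW[A]={a}
[2] (stable)
  FOLLOW[S]={$}  FOLLOW[A]={a}

FOLLOW(A) = ["a"]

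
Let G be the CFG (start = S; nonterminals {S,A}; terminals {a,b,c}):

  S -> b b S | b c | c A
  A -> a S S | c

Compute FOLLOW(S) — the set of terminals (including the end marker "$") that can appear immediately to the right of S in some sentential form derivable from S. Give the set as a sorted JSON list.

Compute FIRST by fixpoint:
iter 1:
  A via A→a S S: +{a}
  A via A→c: +{c}
  S via S→b b S: +{b}
  S via S→c A: +{c}
  FIRST[S]={b,c}  FIRST[A]={a,c}
iter 2: (stable)
  FIRST[S]={b,c}  FIRST[A]={a,c}

FOLLOW iteration:
initialize: $ ∈ FOLLOW(S)
round 1:
  A→a S S: FOLLOW(S) ⊇ FIRST(S) = {b,c}; new: +{b,c}
  S→c A: FOLLOW(A) ⊇ FOLLOW(S) ⊇ {$,b,c}; new: +{$,b,c}
  FOLLOW(S)={$,b,c}  FOLLOW(A)={$,b,c}
round 2: done
  FOLLOW(S)={$,b,c}  FOLLOW(A)={$,b,c}

FOLLOW(S) = ["$", "b", "c"]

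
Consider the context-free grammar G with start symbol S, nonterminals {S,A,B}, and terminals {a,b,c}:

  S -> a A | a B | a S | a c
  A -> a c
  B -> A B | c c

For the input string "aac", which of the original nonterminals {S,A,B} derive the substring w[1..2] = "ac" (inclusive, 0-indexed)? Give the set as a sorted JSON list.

Convert to CNF:
  S -> T0 A | T0 B | T0 S | T0 T1
  A -> T0 T1
  B -> A B | T1 T1
  T0 -> a
  T1 -> c

CYK table (by increasing span), restricted to cells inside w[1..2]:
  T[1,1] 'a' = {T0}  orig:{}
  T[2,2] 'c' = {T1}  orig:{}
  T[1,2] 'ac' = {A,S}

Original NTs in T[1,2] deriving "ac": ["A", "S"]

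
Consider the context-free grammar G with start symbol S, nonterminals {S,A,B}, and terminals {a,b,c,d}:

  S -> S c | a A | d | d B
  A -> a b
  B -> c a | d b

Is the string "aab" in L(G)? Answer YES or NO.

Convert to CNF:
  S -> S T2 | T0 A | T3 B | d
  A -> T0 T1
  B -> T2 T0 | T3 T1
  T0 -> a
  T1 -> b
  T2 -> c
  T3 -> d

CYK table (by increasing span):
  T[0,0] 'a' = {T0}  orig:{}
  T[1,1] 'a' = {T0}  orig:{}
  T[2,2] 'b' = {T1}  orig:{}
  T[0,1] 'aa' = ∅
  T[1,2] 'ab' = {A}
  T[0,2] 'aab' = {S}

S ∈ T[0,2] ⇒ YES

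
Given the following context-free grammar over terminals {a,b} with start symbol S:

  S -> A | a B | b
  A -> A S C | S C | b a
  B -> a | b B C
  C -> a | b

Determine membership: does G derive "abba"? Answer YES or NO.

CNF form of G:
  S -> A X4 | S C | T0 T1 | T1 B | b
  A -> A X2 | S C | T0 T1
  B -> T0 X3 | a
  C -> a | b
  T0 -> b
  T1 -> a
  X2 -> S C
  X3 -> B C
  X4 -> S C

Fill CYK table bottom-up:
  T[0,0] 'a' = {B,C,T1}  orig:{B,C}
  T[1,1] 'b' = {C,S,T0}  orig:{C,S}
  T[2,2] 'b' = {C,S,T0}  orig:{C,S}
  T[3,3] 'a' = {B,C,T1}  orig:{B,C}
  T[0,1] 'ab' = {X3}  orig:{}
  T[1,2] 'bb' = {A,S,X2,X4}  orig:{A,S}
  T[2,3] 'ba' = {A,S,X2,X4}  orig:{A,S}
  T[0,2] 'abb' = ∅
  T[1,3] 'bba' = {A,S,X2,X4}  orig:{A,S}
  T[0,3] 'abba' = ∅

S ∉ T[0,3] ⇒ NO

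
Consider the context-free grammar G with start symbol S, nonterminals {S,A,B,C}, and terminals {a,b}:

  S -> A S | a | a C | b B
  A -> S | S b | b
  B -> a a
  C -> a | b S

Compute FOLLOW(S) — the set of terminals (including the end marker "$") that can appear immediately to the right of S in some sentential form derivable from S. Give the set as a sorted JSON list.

FIRST sets, iterate to fixpoint:
round 1:
  A via A→b: +{b}
  B via B→a a: +{a}
  C via C→a: +{a}
  C via C→b S: +{b}
  S via S→A S: +{b}
  S via S→a: +{a}
  S: {a,b}  A: {b}  B: {a}  C: {a,b}
round 2:
  A via A→S: +{a}
  S: {a,b}  A: {a,b}  B: {a}  C: {a,b}
round 3: (no change)
  S: {a,b}  A: {a,b}  B: {a}  C: {a,b}

Compute FOLLOW by fixpoint:
seed FOLLOW(S) with $
round 1:
  A→S b: FOLLOW(S) ⊇ FIRST(b) = {b}; new: +{b}
  S→A S: FOLLOW(A) ⊇ FIRST(S) = {a,b}; new: +{a,b}
  S→a C: FOLLOW(C) ⊇ FOLLOW(S) ⊇ {$,b}; new: +{$,b}
  S→b B: FOLLOW(B) ⊇ FOLLOW(S) ⊇ {$,b}; new: +{$,b}
  S: {$,b}  A: {a,b}  B: {$,b}  C: {$,b}
round 2:
  A→S: FOLLOW(S) ⊇ FOLLOW(A) ⊇ {a,b}; new: +{a}
  S→a C: FOLLOW(C) ⊇ FOLLOW(S) ⊇ {$,a,b}; new: +{a}
  S→b B: FOLLOW(B) ⊇ FOLLOW(S) ⊇ {$,a,b}; new: +{a}
  S: {$,a,b}  A: {a,b}  B: {$,a,b}  C: {$,a,b}
round 3: (no change)
  S: {$,a,b}  A: {a,b}  B: {$,a,b}  C: {$,a,b}

FOLLOW(S) = ["$", "a", "b"]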